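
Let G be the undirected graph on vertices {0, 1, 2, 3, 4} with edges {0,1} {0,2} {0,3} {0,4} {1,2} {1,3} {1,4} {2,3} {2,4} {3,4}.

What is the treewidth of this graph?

4

A width-4 tree decomposition is:
Bags: B1 = {0, 1, 2, 3, 4}
Tree: (single bag)
With just one bag of size 5, the width is 5 − 1 = 4, so tw(G) ≤ 4. Conversely, {0, 1, 2, 3, 4} is a clique of size 5, and the vertices of any clique must share a bag in every tree decomposition; so some bag has ≥ 5 vertices and tw(G) ≥ 4. Therefore the treewidth is 4.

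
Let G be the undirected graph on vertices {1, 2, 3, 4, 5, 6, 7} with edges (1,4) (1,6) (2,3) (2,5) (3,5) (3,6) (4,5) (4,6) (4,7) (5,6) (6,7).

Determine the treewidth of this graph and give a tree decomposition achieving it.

Treewidth 2.
One such decomposition:
Bags: B1 = {1, 4, 6}  B2 = {4, 6, 7}  B3 = {4, 5, 6}  B4 = {3, 5, 6}  B5 = {2, 3, 5}
Tree: B1–B2, B2–B3, B3–B4, B4–B5

Every bag has size at most 3, so the width is 3 − 1 = 2 and tw(G) ≤ 2. On the other hand G contains the 3-clique {2, 3, 5}. A clique must lie in a single bag of any decomposition, so no decomposition can have width below 2. Combining the bounds, tw(G) = 2.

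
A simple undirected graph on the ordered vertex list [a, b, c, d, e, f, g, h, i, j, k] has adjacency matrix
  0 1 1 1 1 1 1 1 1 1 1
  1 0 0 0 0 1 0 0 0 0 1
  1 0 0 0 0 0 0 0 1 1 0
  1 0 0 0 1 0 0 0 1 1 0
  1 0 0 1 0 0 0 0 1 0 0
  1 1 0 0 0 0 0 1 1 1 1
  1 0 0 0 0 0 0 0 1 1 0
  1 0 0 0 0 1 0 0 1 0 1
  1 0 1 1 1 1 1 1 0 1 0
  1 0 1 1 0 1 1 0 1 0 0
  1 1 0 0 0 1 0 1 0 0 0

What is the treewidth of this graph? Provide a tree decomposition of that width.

The largest bag has 4 vertices, giving width 3; this decomposition certifies tw(G) ≤ 3. For the lower bound, the 4 vertices {a, f, h, k} are pairwise adjacent, and any tree decomposition puts a clique entirely inside one bag — forcing width ≥ 3. The upper and lower bounds meet at 3, so that is the treewidth.

Treewidth 3.
One such decomposition:
Bags: B1 = {a, c, i, j}  B2 = {a, d, i, j}  B3 = {a, f, i, j}  B4 = {a, f, h, i}  B5 = {a, f, h, k}  B6 = {a, d, e, i}  B7 = {a, b, f, k}  B8 = {a, g, i, j}
Tree: B1–B2, B2–B3, B3–B4, B4–B5, B2–B6, B5–B7, B1–B8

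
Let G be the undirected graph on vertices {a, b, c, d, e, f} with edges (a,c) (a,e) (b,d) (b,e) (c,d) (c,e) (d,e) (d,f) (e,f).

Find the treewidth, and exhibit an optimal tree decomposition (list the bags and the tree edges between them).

Treewidth 2.
One optimal decomposition is:
Bags: B1 = {c, d, e}  B2 = {d, e, f}  B3 = {a, c, e}  B4 = {b, d, e}
Tree: B1–B2, B1–B3, B1–B4

The largest bag has 3 vertices, giving width 2; this decomposition certifies tw(G) ≤ 2. For the lower bound, the 3 vertices {c, d, e} are pairwise adjacent, and any tree decomposition puts a clique entirely inside one bag — forcing width ≥ 2. Combining the bounds, tw(G) = 2.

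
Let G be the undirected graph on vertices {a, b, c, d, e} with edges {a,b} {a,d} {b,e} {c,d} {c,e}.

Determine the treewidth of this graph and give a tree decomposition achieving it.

Treewidth 2.
Bags: B1 = {a, b, d}  B2 = {b, c, d}  B3 = {b, c, e}
Tree: B1–B2, B2–B3

Every bag has size at most 3, so the width is 3 − 1 = 2 and tw(G) ≤ 2. For the lower bound, G contains the cycle b–a–d–c–e–b, so G is not a forest; only forests have treewidth ≤ 1, hence tw(G) ≥ 2. The upper and lower bounds meet at 2, so that is the treewidth.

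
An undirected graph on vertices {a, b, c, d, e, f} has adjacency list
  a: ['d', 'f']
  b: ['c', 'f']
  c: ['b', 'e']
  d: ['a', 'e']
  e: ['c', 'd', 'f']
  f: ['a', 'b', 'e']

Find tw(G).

2

A width-2 tree decomposition is:
Bags: B1 = {b, c, e}  B2 = {b, e, f}  B3 = {d, e, f}  B4 = {a, d, f}
Tree: B1–B2, B2–B3, B3–B4
The largest bag has 3 vertices, giving width 2; this decomposition certifies tw(G) ≤ 2. The edges c–b–f–e–c form a cycle, so G is not a tree and its treewidth is at least 2. Combining the bounds, tw(G) = 2.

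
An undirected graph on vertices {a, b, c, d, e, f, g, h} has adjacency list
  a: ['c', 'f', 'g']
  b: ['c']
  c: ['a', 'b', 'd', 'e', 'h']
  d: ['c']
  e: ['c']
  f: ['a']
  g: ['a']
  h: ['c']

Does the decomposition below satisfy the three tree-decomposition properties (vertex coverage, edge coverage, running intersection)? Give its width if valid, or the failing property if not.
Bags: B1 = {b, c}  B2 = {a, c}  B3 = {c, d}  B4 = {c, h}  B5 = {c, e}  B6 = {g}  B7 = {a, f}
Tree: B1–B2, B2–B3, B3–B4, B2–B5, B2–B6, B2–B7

No — edge (a,g) lies in no bag.

A tree decomposition must satisfy three properties: every vertex lies in some bag; for every edge, both endpoints lie together in some bag; and for every vertex, the bags containing it form a connected subtree. Here edge (a,g) lies in no bag, so the decomposition is invalid.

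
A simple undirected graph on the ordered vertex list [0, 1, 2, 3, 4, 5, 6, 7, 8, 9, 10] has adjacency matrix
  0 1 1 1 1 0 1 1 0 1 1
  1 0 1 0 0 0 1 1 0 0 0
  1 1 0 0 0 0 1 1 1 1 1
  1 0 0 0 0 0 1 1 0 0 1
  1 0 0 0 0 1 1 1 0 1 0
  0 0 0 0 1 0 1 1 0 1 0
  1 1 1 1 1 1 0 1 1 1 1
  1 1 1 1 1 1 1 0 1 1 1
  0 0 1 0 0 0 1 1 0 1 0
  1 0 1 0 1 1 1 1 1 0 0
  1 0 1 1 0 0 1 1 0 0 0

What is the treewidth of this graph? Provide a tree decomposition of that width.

Each bag holds 5 vertices, so the decomposition has width 4, which upper-bounds the treewidth. Conversely, {0, 1, 2, 6, 7} is a clique of size 5, and the vertices of any clique must share a bag in every tree decomposition; so some bag has ≥ 5 vertices and tw(G) ≥ 4. Hence tw(G) = 4 exactly.

Treewidth 4.
One such decomposition:
Bags: B1 = {0, 4, 6, 7, 9}  B2 = {0, 2, 6, 7, 9}  B3 = {0, 2, 6, 7, 10}  B4 = {0, 1, 2, 6, 7}  B5 = {0, 3, 6, 7, 10}  B6 = {2, 6, 7, 8, 9}  B7 = {4, 5, 6, 7, 9}
Tree: B1–B2, B2–B3, B3–B4, B3–B5, B2–B6, B1–B7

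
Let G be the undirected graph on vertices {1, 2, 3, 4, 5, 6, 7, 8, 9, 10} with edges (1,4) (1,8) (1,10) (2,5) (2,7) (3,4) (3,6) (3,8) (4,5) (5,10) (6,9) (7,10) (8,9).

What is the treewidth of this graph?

2

A width-2 tree decomposition is:
Bags: B1 = {6, 8, 9}  B2 = {3, 6, 8}  B3 = {1, 3, 8}  B4 = {1, 3, 4}  B5 = {1, 4, 10}  B6 = {4, 5, 10}  B7 = {5, 7, 10}  B8 = {2, 5, 7}
Tree: B1–B2, B2–B3, B3–B4, B4–B5, B5–B6, B6–B7, B7–B8
The largest bag has 3 vertices, giving width 2; this decomposition certifies tw(G) ≤ 2. Since 9–6–3–8–9 is a cycle in G, G is not acyclic. Forests are exactly the graphs of treewidth ≤ 1, so tw(G) ≥ 2. Hence tw(G) = 2 exactly.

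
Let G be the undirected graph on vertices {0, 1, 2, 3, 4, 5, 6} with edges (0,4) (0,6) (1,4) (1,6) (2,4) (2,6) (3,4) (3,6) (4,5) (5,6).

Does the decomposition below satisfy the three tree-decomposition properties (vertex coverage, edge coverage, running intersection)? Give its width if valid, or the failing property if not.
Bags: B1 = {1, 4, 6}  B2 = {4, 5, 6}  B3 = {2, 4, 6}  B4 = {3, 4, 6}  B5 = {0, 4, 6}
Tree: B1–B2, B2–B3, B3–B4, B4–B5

Yes; width 2.

Vertex coverage: the bags together contain {0, 1, 2, 3, 4, 5, 6}, the full vertex set. Edge coverage: each edge of G has both endpoints in at least one bag. Running intersection: for every vertex, the bags containing it form a connected subtree. All three properties hold, so this is a valid tree decomposition of width max|bag| − 1 = 2, and hence tw(G) ≤ 2.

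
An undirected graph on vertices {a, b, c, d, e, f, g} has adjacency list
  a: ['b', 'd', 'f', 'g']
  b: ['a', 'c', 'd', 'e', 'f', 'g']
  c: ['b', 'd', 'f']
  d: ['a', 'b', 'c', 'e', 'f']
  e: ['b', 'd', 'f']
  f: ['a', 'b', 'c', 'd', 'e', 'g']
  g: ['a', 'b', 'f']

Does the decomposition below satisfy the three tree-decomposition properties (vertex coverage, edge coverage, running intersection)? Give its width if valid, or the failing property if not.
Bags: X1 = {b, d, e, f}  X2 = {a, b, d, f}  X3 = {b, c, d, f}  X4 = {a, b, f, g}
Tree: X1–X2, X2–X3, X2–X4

Yes; width 3.

Every vertex of G appears in some bag (union = {a, b, c, d, e, f, g}); every edge is covered by a bag; and for each vertex v the set of bags containing v is connected in the bag tree. The decomposition is therefore valid. The largest bag has 4 vertices, so the width is 3.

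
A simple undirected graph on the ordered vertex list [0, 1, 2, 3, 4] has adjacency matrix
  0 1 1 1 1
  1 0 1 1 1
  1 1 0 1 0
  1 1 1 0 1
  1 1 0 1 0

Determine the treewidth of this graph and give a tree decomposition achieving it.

The largest bag has 4 vertices, giving width 3; this decomposition certifies tw(G) ≤ 3. For the lower bound, the 4 vertices {0, 1, 2, 3} are pairwise adjacent, and any tree decomposition puts a clique entirely inside one bag — forcing width ≥ 3. The upper and lower bounds meet at 3, so that is the treewidth.

Treewidth 3.
Bags: B1 = {0, 1, 2, 3}  B2 = {0, 1, 3, 4}
Tree: B1–B2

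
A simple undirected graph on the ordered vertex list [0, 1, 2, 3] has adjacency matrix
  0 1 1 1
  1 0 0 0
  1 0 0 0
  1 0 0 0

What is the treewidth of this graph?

A width-1 tree decomposition is:
Bags: B1 = {0, 3}  B2 = {0, 2}  B3 = {0, 1}
Tree: B1–B2, B1–B3
The largest bag has 2 vertices, giving width 1; this decomposition certifies tw(G) ≤ 1. Since G has at least one edge (e.g. 3–0), it is not an edgeless graph, so tw(G) ≥ 1. The upper and lower bounds meet at 1, so that is the treewidth.

1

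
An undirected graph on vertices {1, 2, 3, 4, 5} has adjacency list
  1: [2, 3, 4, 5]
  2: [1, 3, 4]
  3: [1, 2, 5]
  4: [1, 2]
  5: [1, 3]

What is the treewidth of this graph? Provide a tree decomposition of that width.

Treewidth 2.
One such decomposition:
Bags: B1 = {1, 3, 5}  B2 = {1, 2, 3}  B3 = {1, 2, 4}
Tree: B1–B2, B2–B3

Each bag holds 3 vertices, so the decomposition has width 2, which upper-bounds the treewidth. For the lower bound, the 3 vertices {1, 2, 3} are pairwise adjacent, and any tree decomposition puts a clique entirely inside one bag — forcing width ≥ 2. Therefore the treewidth is 2.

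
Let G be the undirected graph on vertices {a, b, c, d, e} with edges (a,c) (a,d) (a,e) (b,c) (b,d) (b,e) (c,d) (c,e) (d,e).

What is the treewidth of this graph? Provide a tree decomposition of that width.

Treewidth 3.
One optimal decomposition is:
Bags: B1 = {b, c, d, e}  B2 = {a, c, d, e}
Tree: B1–B2

Each bag holds 4 vertices, so the decomposition has width 3, which upper-bounds the treewidth. Conversely, {a, c, d, e} is a clique of size 4, and the vertices of any clique must share a bag in every tree decomposition; so some bag has ≥ 4 vertices and tw(G) ≥ 3. Therefore the treewidth is 3.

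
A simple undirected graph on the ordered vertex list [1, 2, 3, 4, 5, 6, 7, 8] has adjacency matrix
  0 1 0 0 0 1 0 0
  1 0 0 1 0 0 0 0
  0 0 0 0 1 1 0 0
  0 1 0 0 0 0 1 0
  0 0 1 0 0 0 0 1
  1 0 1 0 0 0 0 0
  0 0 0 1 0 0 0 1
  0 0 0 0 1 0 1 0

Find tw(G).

A width-2 tree decomposition is:
Bags: B1 = {2, 4, 7}  B2 = {1, 2, 7}  B3 = {1, 6, 7}  B4 = {3, 6, 7}  B5 = {3, 5, 7}  B6 = {5, 7, 8}
Tree: B1–B2, B2–B3, B3–B4, B4–B5, B5–B6
Every bag has size at most 3, so the width is 3 − 1 = 2 and tw(G) ≤ 2. The edges 7–4–2–1–6–3–5–8–7 form a cycle, so G is not a tree and its treewidth is at least 2. Combining the bounds, tw(G) = 2.

2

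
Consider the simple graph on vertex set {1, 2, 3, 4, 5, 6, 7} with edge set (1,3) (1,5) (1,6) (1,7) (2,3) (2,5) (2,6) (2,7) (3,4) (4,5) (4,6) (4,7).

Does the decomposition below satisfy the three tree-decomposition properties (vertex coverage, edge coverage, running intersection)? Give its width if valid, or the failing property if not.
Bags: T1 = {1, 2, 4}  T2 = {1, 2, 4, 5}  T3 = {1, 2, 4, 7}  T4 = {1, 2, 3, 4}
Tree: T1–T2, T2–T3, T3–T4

No — vertex 6 appears in no bag.

A tree decomposition must satisfy three properties: every vertex lies in some bag; for every edge, both endpoints lie together in some bag; and for every vertex, the bags containing it form a connected subtree. Here vertex 6 appears in no bag, so the decomposition is invalid.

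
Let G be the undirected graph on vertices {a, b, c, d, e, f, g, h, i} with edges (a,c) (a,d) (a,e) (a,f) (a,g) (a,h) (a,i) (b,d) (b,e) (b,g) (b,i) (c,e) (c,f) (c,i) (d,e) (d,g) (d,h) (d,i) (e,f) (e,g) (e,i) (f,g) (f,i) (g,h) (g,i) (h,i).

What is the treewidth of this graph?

A width-4 tree decomposition is:
Bags: B1 = {a, d, e, g, i}  B2 = {a, e, f, g, i}  B3 = {b, d, e, g, i}  B4 = {a, c, e, f, i}  B5 = {a, d, g, h, i}
Tree: B1–B2, B1–B3, B2–B4, B1–B5
Every bag has size at most 5, so the width is 5 − 1 = 4 and tw(G) ≤ 4. For the lower bound, the 5 vertices {a, d, e, g, i} are pairwise adjacent, and any tree decomposition puts a clique entirely inside one bag — forcing width ≥ 4. Therefore the treewidth is 4.

4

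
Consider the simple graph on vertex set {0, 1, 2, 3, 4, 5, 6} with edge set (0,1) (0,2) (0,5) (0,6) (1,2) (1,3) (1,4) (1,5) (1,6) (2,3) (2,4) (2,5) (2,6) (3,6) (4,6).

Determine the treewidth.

A width-3 tree decomposition is:
Bags: B1 = {0, 1, 2, 6}  B2 = {0, 1, 2, 5}  B3 = {1, 2, 3, 6}  B4 = {1, 2, 4, 6}
Tree: B1–B2, B1–B3, B3–B4
Each bag holds 4 vertices, so the decomposition has width 3, which upper-bounds the treewidth. On the other hand G contains the 4-clique {0, 1, 2, 5}. A clique must lie in a single bag of any decomposition, so no decomposition can have width below 3. Therefore the treewidth is 3.

3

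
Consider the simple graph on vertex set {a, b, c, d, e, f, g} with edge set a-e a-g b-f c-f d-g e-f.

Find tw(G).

A width-1 tree decomposition is:
Bags: B1 = {e, f}  B2 = {a, e}  B3 = {b, f}  B4 = {c, f}  B5 = {a, g}  B6 = {d, g}
Tree: B1–B2, B1–B3, B3–B4, B2–B5, B5–B6
The largest bag has 2 vertices, giving width 1; this decomposition certifies tw(G) ≤ 1. G has an edge, so its treewidth is at least 1. Combining the bounds, tw(G) = 1.

1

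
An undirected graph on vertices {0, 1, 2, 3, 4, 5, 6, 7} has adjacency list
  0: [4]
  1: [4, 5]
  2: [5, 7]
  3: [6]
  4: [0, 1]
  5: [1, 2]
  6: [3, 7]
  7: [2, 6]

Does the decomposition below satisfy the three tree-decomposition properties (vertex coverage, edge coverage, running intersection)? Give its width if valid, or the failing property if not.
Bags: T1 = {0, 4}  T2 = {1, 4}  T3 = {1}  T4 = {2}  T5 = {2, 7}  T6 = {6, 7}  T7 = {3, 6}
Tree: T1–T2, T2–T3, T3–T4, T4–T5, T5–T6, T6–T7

A tree decomposition must satisfy three properties: every vertex lies in some bag; for every edge, both endpoints lie together in some bag; and for every vertex, the bags containing it form a connected subtree. Here vertex 5 appears in no bag, so the decomposition is invalid.

No — vertex 5 appears in no bag.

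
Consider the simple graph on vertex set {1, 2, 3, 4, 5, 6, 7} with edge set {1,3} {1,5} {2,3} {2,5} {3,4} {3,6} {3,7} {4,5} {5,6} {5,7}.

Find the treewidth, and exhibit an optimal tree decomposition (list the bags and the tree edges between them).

Treewidth 2.
One such decomposition:
Bags: B1 = {1, 3, 5}  B2 = {2, 3, 5}  B3 = {3, 4, 5}  B4 = {3, 5, 7}  B5 = {3, 5, 6}
Tree: B1–B2, B2–B3, B3–B4, B4–B5

The largest bag has 3 vertices, giving width 2; this decomposition certifies tw(G) ≤ 2. For the lower bound, G contains the cycle 3–1–5–2–3, so G is not a forest; only forests have treewidth ≤ 1, hence tw(G) ≥ 2. Combining the bounds, tw(G) = 2.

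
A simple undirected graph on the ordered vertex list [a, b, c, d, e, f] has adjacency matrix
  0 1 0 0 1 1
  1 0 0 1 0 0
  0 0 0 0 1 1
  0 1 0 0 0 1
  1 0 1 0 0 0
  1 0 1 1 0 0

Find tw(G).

2

A width-2 tree decomposition is:
Bags: B1 = {b, d, f}  B2 = {a, b, f}  B3 = {a, c, f}  B4 = {a, c, e}
Tree: B1–B2, B2–B3, B3–B4
Every bag has size at most 3, so the width is 3 − 1 = 2 and tw(G) ≤ 2. Since d–b–a–f–d is a cycle in G, G is not acyclic. Forests are exactly the graphs of treewidth ≤ 1, so tw(G) ≥ 2. The upper and lower bounds meet at 2, so that is the treewidth.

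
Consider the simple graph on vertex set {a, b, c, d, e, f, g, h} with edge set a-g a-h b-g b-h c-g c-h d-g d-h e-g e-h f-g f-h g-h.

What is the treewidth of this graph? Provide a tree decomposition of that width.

Each bag holds 3 vertices, so the decomposition has width 2, which upper-bounds the treewidth. Conversely, {d, g, h} is a clique of size 3, and the vertices of any clique must share a bag in every tree decomposition; so some bag has ≥ 3 vertices and tw(G) ≥ 2. Combining the bounds, tw(G) = 2.

Treewidth 2.
One such decomposition:
Bags: B1 = {f, g, h}  B2 = {a, g, h}  B3 = {e, g, h}  B4 = {d, g, h}  B5 = {c, g, h}  B6 = {b, g, h}
Tree: B1–B2, B1–B3, B2–B4, B4–B5, B4–B6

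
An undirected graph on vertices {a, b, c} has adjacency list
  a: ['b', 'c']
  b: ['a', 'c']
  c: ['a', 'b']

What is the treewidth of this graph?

2

A width-2 tree decomposition is:
Bags: B1 = {a, b, c}
Tree: (single bag)
With just one bag of size 3, the width is 3 − 1 = 2, so tw(G) ≤ 2. On the other hand G contains the 3-clique {a, b, c}. A clique must lie in a single bag of any decomposition, so no decomposition can have width below 2. Therefore the treewidth is 2.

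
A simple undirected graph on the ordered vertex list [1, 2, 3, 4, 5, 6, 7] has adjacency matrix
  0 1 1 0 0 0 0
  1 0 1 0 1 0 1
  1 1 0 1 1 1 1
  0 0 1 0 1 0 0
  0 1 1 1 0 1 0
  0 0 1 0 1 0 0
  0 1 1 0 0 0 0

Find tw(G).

A width-2 tree decomposition is:
Bags: B1 = {2, 3, 7}  B2 = {2, 3, 5}  B3 = {3, 5, 6}  B4 = {3, 4, 5}  B5 = {1, 2, 3}
Tree: B1–B2, B2–B3, B2–B4, B2–B5
The largest bag has 3 vertices, giving width 2; this decomposition certifies tw(G) ≤ 2. For the lower bound, the 3 vertices {1, 2, 3} are pairwise adjacent, and any tree decomposition puts a clique entirely inside one bag — forcing width ≥ 2. Therefore the treewidth is 2.

2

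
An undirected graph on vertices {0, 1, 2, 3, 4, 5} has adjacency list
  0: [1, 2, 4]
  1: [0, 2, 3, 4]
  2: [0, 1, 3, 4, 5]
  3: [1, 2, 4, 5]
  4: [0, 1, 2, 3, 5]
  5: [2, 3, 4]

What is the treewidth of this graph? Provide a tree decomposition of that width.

Every bag has size at most 4, so the width is 4 − 1 = 3 and tw(G) ≤ 3. For the lower bound, the 4 vertices {0, 1, 2, 4} are pairwise adjacent, and any tree decomposition puts a clique entirely inside one bag — forcing width ≥ 3. Combining the bounds, tw(G) = 3.

Treewidth 3.
One such decomposition:
Bags: B1 = {0, 1, 2, 4}  B2 = {1, 2, 3, 4}  B3 = {2, 3, 4, 5}
Tree: B1–B2, B2–B3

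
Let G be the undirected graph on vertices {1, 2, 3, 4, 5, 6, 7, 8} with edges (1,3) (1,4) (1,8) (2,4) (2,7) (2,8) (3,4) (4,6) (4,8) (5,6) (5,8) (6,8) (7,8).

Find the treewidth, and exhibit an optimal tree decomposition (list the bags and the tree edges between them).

Treewidth 2.
Bags: B1 = {1, 4, 8}  B2 = {2, 4, 8}  B3 = {4, 6, 8}  B4 = {5, 6, 8}  B5 = {1, 3, 4}  B6 = {2, 7, 8}
Tree: B1–B2, B1–B3, B3–B4, B1–B5, B2–B6

Every bag has size at most 3, so the width is 3 − 1 = 2 and tw(G) ≤ 2. For the lower bound, the 3 vertices {1, 4, 8} are pairwise adjacent, and any tree decomposition puts a clique entirely inside one bag — forcing width ≥ 2. Combining the bounds, tw(G) = 2.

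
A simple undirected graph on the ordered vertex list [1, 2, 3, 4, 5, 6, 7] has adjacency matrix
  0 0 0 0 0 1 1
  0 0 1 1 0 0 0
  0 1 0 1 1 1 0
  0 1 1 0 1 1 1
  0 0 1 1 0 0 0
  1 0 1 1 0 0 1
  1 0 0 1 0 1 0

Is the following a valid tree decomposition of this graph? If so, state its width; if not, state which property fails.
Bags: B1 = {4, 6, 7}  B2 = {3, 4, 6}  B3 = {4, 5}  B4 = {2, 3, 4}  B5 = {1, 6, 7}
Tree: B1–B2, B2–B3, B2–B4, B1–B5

No — edge (3,5) lies in no bag.

A tree decomposition must satisfy three properties: every vertex lies in some bag; for every edge, both endpoints lie together in some bag; and for every vertex, the bags containing it form a connected subtree. Here edge (3,5) lies in no bag, so the decomposition is invalid.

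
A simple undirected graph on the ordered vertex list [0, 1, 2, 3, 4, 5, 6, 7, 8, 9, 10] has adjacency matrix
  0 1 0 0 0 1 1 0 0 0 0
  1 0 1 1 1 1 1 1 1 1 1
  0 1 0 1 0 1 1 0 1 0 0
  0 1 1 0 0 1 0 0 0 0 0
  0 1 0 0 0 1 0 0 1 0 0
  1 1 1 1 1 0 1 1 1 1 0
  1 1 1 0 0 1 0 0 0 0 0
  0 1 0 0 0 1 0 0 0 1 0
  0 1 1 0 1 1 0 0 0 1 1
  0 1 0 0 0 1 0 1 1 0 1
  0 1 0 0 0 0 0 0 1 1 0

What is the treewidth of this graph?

3

A width-3 tree decomposition is:
Bags: B1 = {1, 5, 8, 9}  B2 = {1, 2, 5, 8}  B3 = {1, 8, 9, 10}  B4 = {1, 2, 5, 6}  B5 = {1, 2, 3, 5}  B6 = {1, 5, 7, 9}  B7 = {0, 1, 5, 6}  B8 = {1, 4, 5, 8}
Tree: B1–B2, B1–B3, B2–B4, B4–B5, B1–B6, B4–B7, B1–B8
Each bag holds 4 vertices, so the decomposition has width 3, which upper-bounds the treewidth. For the lower bound, the 4 vertices {1, 8, 9, 10} are pairwise adjacent, and any tree decomposition puts a clique entirely inside one bag — forcing width ≥ 3. The upper and lower bounds meet at 3, so that is the treewidth.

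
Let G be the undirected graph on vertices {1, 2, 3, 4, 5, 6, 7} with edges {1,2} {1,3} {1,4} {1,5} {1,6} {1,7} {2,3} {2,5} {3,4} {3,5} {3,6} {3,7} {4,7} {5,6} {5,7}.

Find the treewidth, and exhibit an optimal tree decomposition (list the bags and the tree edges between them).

Every bag has size at most 4, so the width is 4 − 1 = 3 and tw(G) ≤ 3. For the lower bound, the 4 vertices {1, 3, 4, 7} are pairwise adjacent, and any tree decomposition puts a clique entirely inside one bag — forcing width ≥ 3. Combining the bounds, tw(G) = 3.

Treewidth 3.
One optimal decomposition is:
Bags: B1 = {1, 3, 5, 7}  B2 = {1, 3, 4, 7}  B3 = {1, 2, 3, 5}  B4 = {1, 3, 5, 6}
Tree: B1–B2, B1–B3, B1–B4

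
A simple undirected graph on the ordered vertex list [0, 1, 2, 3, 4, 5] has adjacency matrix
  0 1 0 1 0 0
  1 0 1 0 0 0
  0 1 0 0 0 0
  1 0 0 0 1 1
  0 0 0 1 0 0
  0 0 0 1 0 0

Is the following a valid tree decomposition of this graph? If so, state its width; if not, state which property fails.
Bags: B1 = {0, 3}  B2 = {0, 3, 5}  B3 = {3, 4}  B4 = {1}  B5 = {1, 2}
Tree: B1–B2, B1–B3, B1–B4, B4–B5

No — edge (0,1) lies in no bag.

A tree decomposition must satisfy three properties: every vertex lies in some bag; for every edge, both endpoints lie together in some bag; and for every vertex, the bags containing it form a connected subtree. Here edge (0,1) lies in no bag, so the decomposition is invalid.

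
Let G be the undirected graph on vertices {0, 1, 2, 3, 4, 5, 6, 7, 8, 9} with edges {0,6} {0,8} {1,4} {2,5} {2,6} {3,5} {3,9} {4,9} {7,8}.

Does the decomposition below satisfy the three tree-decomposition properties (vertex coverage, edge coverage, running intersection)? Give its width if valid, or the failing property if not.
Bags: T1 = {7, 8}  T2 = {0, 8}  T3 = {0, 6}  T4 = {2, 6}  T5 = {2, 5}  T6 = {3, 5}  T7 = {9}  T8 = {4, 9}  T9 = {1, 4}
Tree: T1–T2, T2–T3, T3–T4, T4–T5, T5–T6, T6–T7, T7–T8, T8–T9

No — edge (3,9) lies in no bag.

A tree decomposition must satisfy three properties: every vertex lies in some bag; for every edge, both endpoints lie together in some bag; and for every vertex, the bags containing it form a connected subtree. Here edge (3,9) lies in no bag, so the decomposition is invalid.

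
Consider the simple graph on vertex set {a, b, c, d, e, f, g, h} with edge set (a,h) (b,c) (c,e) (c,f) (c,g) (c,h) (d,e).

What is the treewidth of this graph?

A width-1 tree decomposition is:
Bags: B1 = {c, h}  B2 = {a, h}  B3 = {c, f}  B4 = {c, e}  B5 = {b, c}  B6 = {d, e}  B7 = {c, g}
Tree: B1–B2, B1–B3, B1–B4, B1–B5, B4–B6, B5–B7
The largest bag has 2 vertices, giving width 1; this decomposition certifies tw(G) ≤ 1. G has an edge, so its treewidth is at least 1. Combining the bounds, tw(G) = 1.

1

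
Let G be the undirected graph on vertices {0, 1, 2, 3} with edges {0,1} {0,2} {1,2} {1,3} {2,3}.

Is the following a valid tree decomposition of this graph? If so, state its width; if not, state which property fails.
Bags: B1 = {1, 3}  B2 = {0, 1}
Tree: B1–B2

A tree decomposition must satisfy three properties: every vertex lies in some bag; for every edge, both endpoints lie together in some bag; and for every vertex, the bags containing it form a connected subtree. Here vertex 2 appears in no bag, so the decomposition is invalid.

No — vertex 2 appears in no bag.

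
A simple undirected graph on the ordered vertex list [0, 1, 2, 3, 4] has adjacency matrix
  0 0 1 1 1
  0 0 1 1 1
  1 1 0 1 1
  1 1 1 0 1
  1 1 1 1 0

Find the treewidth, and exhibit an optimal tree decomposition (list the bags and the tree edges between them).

The largest bag has 4 vertices, giving width 3; this decomposition certifies tw(G) ≤ 3. For the lower bound, the 4 vertices {0, 2, 3, 4} are pairwise adjacent, and any tree decomposition puts a clique entirely inside one bag — forcing width ≥ 3. The upper and lower bounds meet at 3, so that is the treewidth.

Treewidth 3.
One such decomposition:
Bags: B1 = {0, 2, 3, 4}  B2 = {1, 2, 3, 4}
Tree: B1–B2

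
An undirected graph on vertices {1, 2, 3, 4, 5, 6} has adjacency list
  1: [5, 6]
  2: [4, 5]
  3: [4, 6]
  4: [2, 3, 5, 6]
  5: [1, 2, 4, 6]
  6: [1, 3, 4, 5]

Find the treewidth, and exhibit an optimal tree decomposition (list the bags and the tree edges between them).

Treewidth 2.
Bags: B1 = {1, 5, 6}  B2 = {4, 5, 6}  B3 = {3, 4, 6}  B4 = {2, 4, 5}
Tree: B1–B2, B2–B3, B2–B4

Every bag has size at most 3, so the width is 3 − 1 = 2 and tw(G) ≤ 2. For the lower bound, the 3 vertices {1, 5, 6} are pairwise adjacent, and any tree decomposition puts a clique entirely inside one bag — forcing width ≥ 2. Combining the bounds, tw(G) = 2.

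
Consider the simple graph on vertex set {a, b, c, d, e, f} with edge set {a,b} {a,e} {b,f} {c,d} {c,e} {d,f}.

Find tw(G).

2

A width-2 tree decomposition is:
Bags: B1 = {a, b, f}  B2 = {a, e, f}  B3 = {c, e, f}  B4 = {c, d, f}
Tree: B1–B2, B2–B3, B3–B4
The largest bag has 3 vertices, giving width 2; this decomposition certifies tw(G) ≤ 2. For the lower bound, G contains the cycle f–b–a–e–c–d–f, so G is not a forest; only forests have treewidth ≤ 1, hence tw(G) ≥ 2. The upper and lower bounds meet at 2, so that is the treewidth.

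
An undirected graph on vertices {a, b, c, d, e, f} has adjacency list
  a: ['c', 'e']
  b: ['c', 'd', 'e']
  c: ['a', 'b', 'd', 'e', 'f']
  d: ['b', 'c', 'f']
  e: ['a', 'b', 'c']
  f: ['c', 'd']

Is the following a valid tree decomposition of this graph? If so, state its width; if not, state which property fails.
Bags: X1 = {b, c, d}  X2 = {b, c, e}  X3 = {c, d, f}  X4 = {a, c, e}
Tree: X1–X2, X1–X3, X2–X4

Checking the three conditions: (i) the bags cover all of {a, b, c, d, e, f}; (ii) for each edge, some bag contains both endpoints; (iii) the bags containing any fixed vertex form a subtree. All hold, so the decomposition is valid with width 3 − 1 = 2.

Yes; width 2.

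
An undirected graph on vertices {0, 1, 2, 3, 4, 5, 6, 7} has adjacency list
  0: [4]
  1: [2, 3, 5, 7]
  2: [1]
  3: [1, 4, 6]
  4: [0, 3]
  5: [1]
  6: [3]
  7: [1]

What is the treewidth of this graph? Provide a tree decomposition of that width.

The largest bag has 2 vertices, giving width 1; this decomposition certifies tw(G) ≤ 1. G has an edge, so its treewidth is at least 1. Combining the bounds, tw(G) = 1.

Treewidth 1.
One such decomposition:
Bags: B1 = {3, 6}  B2 = {1, 3}  B3 = {3, 4}  B4 = {0, 4}  B5 = {1, 2}  B6 = {1, 7}  B7 = {1, 5}
Tree: B1–B2, B2–B3, B3–B4, B2–B5, B2–B6, B2–B7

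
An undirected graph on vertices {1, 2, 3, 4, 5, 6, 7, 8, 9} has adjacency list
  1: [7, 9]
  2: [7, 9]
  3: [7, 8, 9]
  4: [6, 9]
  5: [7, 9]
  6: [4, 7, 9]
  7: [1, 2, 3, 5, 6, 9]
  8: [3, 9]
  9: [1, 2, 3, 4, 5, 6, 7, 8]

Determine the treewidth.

2

A width-2 tree decomposition is:
Bags: B1 = {5, 7, 9}  B2 = {3, 7, 9}  B3 = {3, 8, 9}  B4 = {6, 7, 9}  B5 = {4, 6, 9}  B6 = {2, 7, 9}  B7 = {1, 7, 9}
Tree: B1–B2, B2–B3, B1–B4, B4–B5, B2–B6, B2–B7
The largest bag has 3 vertices, giving width 2; this decomposition certifies tw(G) ≤ 2. For the lower bound, the 3 vertices {3, 8, 9} are pairwise adjacent, and any tree decomposition puts a clique entirely inside one bag — forcing width ≥ 2. The upper and lower bounds meet at 2, so that is the treewidth.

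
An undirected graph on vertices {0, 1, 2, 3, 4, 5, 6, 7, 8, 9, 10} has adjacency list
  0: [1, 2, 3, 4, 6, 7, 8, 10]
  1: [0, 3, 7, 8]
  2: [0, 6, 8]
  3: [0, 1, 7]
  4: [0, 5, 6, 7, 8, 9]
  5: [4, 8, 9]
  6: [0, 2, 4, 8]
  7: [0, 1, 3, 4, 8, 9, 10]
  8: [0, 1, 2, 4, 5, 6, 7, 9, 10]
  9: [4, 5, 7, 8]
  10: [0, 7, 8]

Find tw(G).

3

A width-3 tree decomposition is:
Bags: B1 = {4, 5, 8, 9}  B2 = {4, 7, 8, 9}  B3 = {0, 4, 7, 8}  B4 = {0, 1, 7, 8}  B5 = {0, 7, 8, 10}  B6 = {0, 1, 3, 7}  B7 = {0, 4, 6, 8}  B8 = {0, 2, 6, 8}
Tree: B1–B2, B2–B3, B3–B4, B4–B5, B4–B6, B3–B7, B7–B8
Each bag holds 4 vertices, so the decomposition has width 3, which upper-bounds the treewidth. Conversely, {0, 2, 6, 8} is a clique of size 4, and the vertices of any clique must share a bag in every tree decomposition; so some bag has ≥ 4 vertices and tw(G) ≥ 3. The upper and lower bounds meet at 3, so that is the treewidth.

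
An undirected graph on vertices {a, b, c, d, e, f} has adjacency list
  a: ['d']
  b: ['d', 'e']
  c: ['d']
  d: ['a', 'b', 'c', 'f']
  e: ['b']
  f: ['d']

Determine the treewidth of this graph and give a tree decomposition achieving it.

Every bag has size at most 2, so the width is 2 − 1 = 1 and tw(G) ≤ 1. G has an edge, so its treewidth is at least 1. Combining the bounds, tw(G) = 1.

Treewidth 1.
One optimal decomposition is:
Bags: B1 = {b, d}  B2 = {c, d}  B3 = {a, d}  B4 = {d, f}  B5 = {b, e}
Tree: B1–B2, B2–B3, B2–B4, B1–B5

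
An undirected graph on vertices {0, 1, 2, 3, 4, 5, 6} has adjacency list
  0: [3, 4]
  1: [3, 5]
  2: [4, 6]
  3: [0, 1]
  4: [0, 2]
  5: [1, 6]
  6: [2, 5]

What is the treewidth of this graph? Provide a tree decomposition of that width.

The largest bag has 3 vertices, giving width 2; this decomposition certifies tw(G) ≤ 2. Since 5–6–2–4–0–3–1–5 is a cycle in G, G is not acyclic. Forests are exactly the graphs of treewidth ≤ 1, so tw(G) ≥ 2. The upper and lower bounds meet at 2, so that is the treewidth.

Treewidth 2.
Bags: B1 = {2, 5, 6}  B2 = {2, 4, 5}  B3 = {0, 4, 5}  B4 = {0, 3, 5}  B5 = {1, 3, 5}
Tree: B1–B2, B2–B3, B3–B4, B4–B5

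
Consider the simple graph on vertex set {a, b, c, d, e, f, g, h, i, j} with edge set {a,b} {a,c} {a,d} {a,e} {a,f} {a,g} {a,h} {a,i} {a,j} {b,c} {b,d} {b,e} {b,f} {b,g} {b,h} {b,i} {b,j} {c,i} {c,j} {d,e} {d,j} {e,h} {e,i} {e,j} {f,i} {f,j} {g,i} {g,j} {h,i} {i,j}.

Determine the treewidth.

4

A width-4 tree decomposition is:
Bags: B1 = {a, b, e, i, j}  B2 = {a, b, g, i, j}  B3 = {a, b, e, h, i}  B4 = {a, b, f, i, j}  B5 = {a, b, c, i, j}  B6 = {a, b, d, e, j}
Tree: B1–B2, B1–B3, B2–B4, B1–B5, B1–B6
Every bag has size at most 5, so the width is 5 − 1 = 4 and tw(G) ≤ 4. For the lower bound, the 5 vertices {a, b, d, e, j} are pairwise adjacent, and any tree decomposition puts a clique entirely inside one bag — forcing width ≥ 4. The upper and lower bounds meet at 4, so that is the treewidth.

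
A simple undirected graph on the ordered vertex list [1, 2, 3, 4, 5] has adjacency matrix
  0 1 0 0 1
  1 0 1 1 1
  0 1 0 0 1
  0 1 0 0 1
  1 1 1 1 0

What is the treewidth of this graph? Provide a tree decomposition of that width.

The largest bag has 3 vertices, giving width 2; this decomposition certifies tw(G) ≤ 2. Conversely, {1, 2, 5} is a clique of size 3, and the vertices of any clique must share a bag in every tree decomposition; so some bag has ≥ 3 vertices and tw(G) ≥ 2. The upper and lower bounds meet at 2, so that is the treewidth.

Treewidth 2.
One such decomposition:
Bags: B1 = {1, 2, 5}  B2 = {2, 4, 5}  B3 = {2, 3, 5}
Tree: B1–B2, B2–B3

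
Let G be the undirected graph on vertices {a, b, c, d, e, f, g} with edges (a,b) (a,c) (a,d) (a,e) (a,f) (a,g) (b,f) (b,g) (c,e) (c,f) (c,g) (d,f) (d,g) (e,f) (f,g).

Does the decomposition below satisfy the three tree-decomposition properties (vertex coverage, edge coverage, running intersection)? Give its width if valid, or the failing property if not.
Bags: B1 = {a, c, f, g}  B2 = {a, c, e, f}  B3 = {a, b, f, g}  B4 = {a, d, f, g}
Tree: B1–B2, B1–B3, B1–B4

Yes; width 3.

Every vertex of G appears in some bag (union = {a, b, c, d, e, f, g}); every edge is covered by a bag; and for each vertex v the set of bags containing v is connected in the bag tree. The decomposition is therefore valid. The largest bag has 4 vertices, so the width is 3.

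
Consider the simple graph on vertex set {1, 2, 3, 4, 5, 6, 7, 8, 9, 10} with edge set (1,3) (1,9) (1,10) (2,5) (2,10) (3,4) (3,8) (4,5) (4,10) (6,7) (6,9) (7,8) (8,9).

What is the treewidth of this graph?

2

A width-2 tree decomposition is:
Bags: B1 = {6, 7, 8}  B2 = {6, 8, 9}  B3 = {3, 8, 9}  B4 = {1, 3, 9}  B5 = {1, 3, 4}  B6 = {1, 4, 10}  B7 = {4, 5, 10}  B8 = {2, 5, 10}
Tree: B1–B2, B2–B3, B3–B4, B4–B5, B5–B6, B6–B7, B7–B8
Each bag holds 3 vertices, so the decomposition has width 2, which upper-bounds the treewidth. Since 7–6–9–8–7 is a cycle in G, G is not acyclic. Forests are exactly the graphs of treewidth ≤ 1, so tw(G) ≥ 2. Therefore the treewidth is 2.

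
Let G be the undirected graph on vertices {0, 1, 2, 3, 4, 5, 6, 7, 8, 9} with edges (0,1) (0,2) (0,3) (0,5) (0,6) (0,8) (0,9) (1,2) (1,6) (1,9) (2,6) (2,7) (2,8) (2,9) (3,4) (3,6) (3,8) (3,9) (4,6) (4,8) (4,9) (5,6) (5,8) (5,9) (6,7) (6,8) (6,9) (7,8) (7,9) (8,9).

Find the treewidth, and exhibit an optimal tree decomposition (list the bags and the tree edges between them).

Every bag has size at most 5, so the width is 5 − 1 = 4 and tw(G) ≤ 4. Conversely, {0, 2, 6, 8, 9} is a clique of size 5, and the vertices of any clique must share a bag in every tree decomposition; so some bag has ≥ 5 vertices and tw(G) ≥ 4. Hence tw(G) = 4 exactly.

Treewidth 4.
One such decomposition:
Bags: B1 = {0, 3, 6, 8, 9}  B2 = {0, 2, 6, 8, 9}  B3 = {3, 4, 6, 8, 9}  B4 = {0, 1, 2, 6, 9}  B5 = {2, 6, 7, 8, 9}  B6 = {0, 5, 6, 8, 9}
Tree: B1–B2, B1–B3, B2–B4, B2–B5, B1–B6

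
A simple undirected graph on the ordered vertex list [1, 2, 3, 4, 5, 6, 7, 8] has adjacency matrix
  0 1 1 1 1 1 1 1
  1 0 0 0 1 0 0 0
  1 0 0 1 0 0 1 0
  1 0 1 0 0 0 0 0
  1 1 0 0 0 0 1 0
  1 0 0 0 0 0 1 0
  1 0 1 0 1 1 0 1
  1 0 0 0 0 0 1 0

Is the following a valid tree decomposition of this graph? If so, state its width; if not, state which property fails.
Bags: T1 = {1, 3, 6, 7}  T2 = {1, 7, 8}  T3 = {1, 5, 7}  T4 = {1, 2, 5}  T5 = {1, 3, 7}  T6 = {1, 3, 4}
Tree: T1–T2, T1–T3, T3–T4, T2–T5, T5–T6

No — bags containing vertex 3 are not connected in the tree.

A tree decomposition must satisfy three properties: every vertex lies in some bag; for every edge, both endpoints lie together in some bag; and for every vertex, the bags containing it form a connected subtree. Here bags containing vertex 3 are not connected in the tree, so the decomposition is invalid.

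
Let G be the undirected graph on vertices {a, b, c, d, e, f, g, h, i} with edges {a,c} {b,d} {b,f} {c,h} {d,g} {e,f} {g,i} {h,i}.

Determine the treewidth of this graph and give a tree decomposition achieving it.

Treewidth 1.
Bags: B1 = {a, c}  B2 = {c, h}  B3 = {h, i}  B4 = {g, i}  B5 = {d, g}  B6 = {b, d}  B7 = {b, f}  B8 = {e, f}
Tree: B1–B2, B2–B3, B3–B4, B4–B5, B5–B6, B6–B7, B7–B8

Each bag holds 2 vertices, so the decomposition has width 1, which upper-bounds the treewidth. Since G has at least one edge (e.g. a–c), it is not an edgeless graph, so tw(G) ≥ 1. Therefore the treewidth is 1.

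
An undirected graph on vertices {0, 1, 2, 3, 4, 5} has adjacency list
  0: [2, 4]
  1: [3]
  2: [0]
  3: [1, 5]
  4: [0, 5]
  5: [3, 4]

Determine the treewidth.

1

A width-1 tree decomposition is:
Bags: B1 = {1, 3}  B2 = {3, 5}  B3 = {4, 5}  B4 = {0, 4}  B5 = {0, 2}
Tree: B1–B2, B2–B3, B3–B4, B4–B5
The largest bag has 2 vertices, giving width 1; this decomposition certifies tw(G) ≤ 1. Since G has at least one edge (e.g. 1–3), it is not an edgeless graph, so tw(G) ≥ 1. Therefore the treewidth is 1.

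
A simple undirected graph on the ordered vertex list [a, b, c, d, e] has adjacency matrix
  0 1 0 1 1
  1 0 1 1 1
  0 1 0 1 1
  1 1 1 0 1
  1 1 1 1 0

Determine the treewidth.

A width-3 tree decomposition is:
Bags: B1 = {b, c, d, e}  B2 = {a, b, d, e}
Tree: B1–B2
The largest bag has 4 vertices, giving width 3; this decomposition certifies tw(G) ≤ 3. For the lower bound, the 4 vertices {b, c, d, e} are pairwise adjacent, and any tree decomposition puts a clique entirely inside one bag — forcing width ≥ 3. Combining the bounds, tw(G) = 3.

3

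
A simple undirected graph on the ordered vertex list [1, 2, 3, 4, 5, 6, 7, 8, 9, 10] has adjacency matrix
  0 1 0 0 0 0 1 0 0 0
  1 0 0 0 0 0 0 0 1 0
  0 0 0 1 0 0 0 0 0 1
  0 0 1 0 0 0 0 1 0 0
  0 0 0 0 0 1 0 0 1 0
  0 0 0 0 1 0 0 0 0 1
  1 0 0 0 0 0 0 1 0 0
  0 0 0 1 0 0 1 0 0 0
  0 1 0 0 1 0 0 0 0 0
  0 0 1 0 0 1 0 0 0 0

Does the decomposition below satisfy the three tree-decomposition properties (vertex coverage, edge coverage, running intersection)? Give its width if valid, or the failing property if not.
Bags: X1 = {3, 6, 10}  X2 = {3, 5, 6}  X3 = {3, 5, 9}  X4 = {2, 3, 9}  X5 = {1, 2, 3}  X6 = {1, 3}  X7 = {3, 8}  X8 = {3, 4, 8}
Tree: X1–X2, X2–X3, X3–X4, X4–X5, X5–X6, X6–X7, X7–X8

No — vertex 7 appears in no bag.

A tree decomposition must satisfy three properties: every vertex lies in some bag; for every edge, both endpoints lie together in some bag; and for every vertex, the bags containing it form a connected subtree. Here vertex 7 appears in no bag, so the decomposition is invalid.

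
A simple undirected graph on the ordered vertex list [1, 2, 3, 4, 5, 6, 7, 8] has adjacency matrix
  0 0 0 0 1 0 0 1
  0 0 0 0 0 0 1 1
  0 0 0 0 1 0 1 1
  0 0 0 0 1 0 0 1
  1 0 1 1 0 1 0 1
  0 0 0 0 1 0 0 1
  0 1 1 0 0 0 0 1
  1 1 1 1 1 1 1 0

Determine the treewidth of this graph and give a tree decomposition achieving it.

Treewidth 2.
One optimal decomposition is:
Bags: B1 = {4, 5, 8}  B2 = {5, 6, 8}  B3 = {1, 5, 8}  B4 = {3, 5, 8}  B5 = {3, 7, 8}  B6 = {2, 7, 8}
Tree: B1–B2, B1–B3, B1–B4, B4–B5, B5–B6

Each bag holds 3 vertices, so the decomposition has width 2, which upper-bounds the treewidth. Conversely, {2, 7, 8} is a clique of size 3, and the vertices of any clique must share a bag in every tree decomposition; so some bag has ≥ 3 vertices and tw(G) ≥ 2. Hence tw(G) = 2 exactly.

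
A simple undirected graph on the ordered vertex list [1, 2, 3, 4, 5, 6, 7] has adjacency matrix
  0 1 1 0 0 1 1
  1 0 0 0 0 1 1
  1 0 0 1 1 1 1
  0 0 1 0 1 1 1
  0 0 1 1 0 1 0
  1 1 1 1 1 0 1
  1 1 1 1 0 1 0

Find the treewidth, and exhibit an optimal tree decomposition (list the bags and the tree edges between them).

Treewidth 3.
One such decomposition:
Bags: B1 = {1, 3, 6, 7}  B2 = {3, 4, 6, 7}  B3 = {1, 2, 6, 7}  B4 = {3, 4, 5, 6}
Tree: B1–B2, B1–B3, B2–B4

Every bag has size at most 4, so the width is 4 − 1 = 3 and tw(G) ≤ 3. On the other hand G contains the 4-clique {1, 2, 6, 7}. A clique must lie in a single bag of any decomposition, so no decomposition can have width below 3. Combining the bounds, tw(G) = 3.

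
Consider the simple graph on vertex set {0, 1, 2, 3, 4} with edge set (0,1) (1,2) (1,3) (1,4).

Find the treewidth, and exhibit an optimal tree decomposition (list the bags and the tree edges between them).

Treewidth 1.
Bags: B1 = {1, 2}  B2 = {1, 3}  B3 = {0, 1}  B4 = {1, 4}
Tree: B1–B2, B2–B3, B3–B4

The largest bag has 2 vertices, giving width 1; this decomposition certifies tw(G) ≤ 1. Since G has at least one edge (e.g. 1–2), it is not an edgeless graph, so tw(G) ≥ 1. Combining the bounds, tw(G) = 1.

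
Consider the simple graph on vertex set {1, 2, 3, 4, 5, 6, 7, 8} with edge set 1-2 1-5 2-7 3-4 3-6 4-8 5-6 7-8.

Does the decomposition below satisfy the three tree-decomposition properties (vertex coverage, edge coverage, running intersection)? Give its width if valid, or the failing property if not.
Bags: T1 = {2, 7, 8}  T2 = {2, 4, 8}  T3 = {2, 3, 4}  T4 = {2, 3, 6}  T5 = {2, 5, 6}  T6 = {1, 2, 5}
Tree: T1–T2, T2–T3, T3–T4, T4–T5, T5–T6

Checking the three conditions: (i) the bags cover all of {1, 2, 3, 4, 5, 6, 7, 8}; (ii) for each edge, some bag contains both endpoints; (iii) the bags containing any fixed vertex form a subtree. All hold, so the decomposition is valid with width 3 − 1 = 2.

Yes; width 2.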